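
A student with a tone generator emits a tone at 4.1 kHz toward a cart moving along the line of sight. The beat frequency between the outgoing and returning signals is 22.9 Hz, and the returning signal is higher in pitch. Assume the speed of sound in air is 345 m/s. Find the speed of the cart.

Double Doppler shift off a moving reflector: f₂ = f₀ · (v + u)/(v − u) (u > 0 toward emitter).
Returning signal is higher, so f₂ = f₀ + Δf = 4100 + 22.9 = 4122.9 Hz.
Rearranging, u = v · (f₂ − f₀)/(f₂ + f₀) = 345 × 22.9/8222.9 ≈ 0.96 m/s.
So the cart is moving at 0.96 m/s toward the emitter.

0.96 m/s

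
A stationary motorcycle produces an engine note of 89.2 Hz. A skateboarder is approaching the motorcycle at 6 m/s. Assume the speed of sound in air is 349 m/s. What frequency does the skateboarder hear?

91 Hz

Moving observer, stationary source: f' = f · (v + v_o)/v.
f' = 89.2 × (349 + 6)/349 = 89.2 × 355/349 ≈ 91 Hz.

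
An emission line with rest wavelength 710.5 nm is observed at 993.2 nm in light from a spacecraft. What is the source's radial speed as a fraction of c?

0.323

λ'/λ₀ = 1.3979 > 1 (redshift), so the source is receding.
λ'/λ₀ = √((1 + β)/(1 − β)) for a receding source ⇒ β = (r² − 1)/(r² + 1) with r = λ'/λ₀.
β = (1.9541 − 1)/(1.9541 + 1) ≈ 0.323.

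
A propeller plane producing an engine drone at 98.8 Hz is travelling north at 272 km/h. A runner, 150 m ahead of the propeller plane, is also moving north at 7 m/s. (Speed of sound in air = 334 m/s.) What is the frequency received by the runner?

125 Hz

272 km/h = 75.56 m/s.
The runner is ahead, so the propeller plane is moving toward it while the runner is moving away from the propeller plane.
Both move, so f' = f · (v − v_o)/(v − v_s).
f' = 98.8 × (334 − 7)/(334 − 75.56) = 98.8 × 327/258.44 ≈ 125 Hz.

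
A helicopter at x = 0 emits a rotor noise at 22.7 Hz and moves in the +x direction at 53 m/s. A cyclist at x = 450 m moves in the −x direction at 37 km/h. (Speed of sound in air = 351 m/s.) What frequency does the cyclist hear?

37 km/h = 10.28 m/s.
The observer lies on the +x side, so the source is heading toward the observer and the observer is heading toward the source.
With source approaching and observer approaching, f' = f · (v + v_o)/(v − v_s).
f' = 22.7 × (351 + 10.28)/(351 − 53) = 22.7 × 361.28/298 ≈ 27.5 Hz.

27.5 Hz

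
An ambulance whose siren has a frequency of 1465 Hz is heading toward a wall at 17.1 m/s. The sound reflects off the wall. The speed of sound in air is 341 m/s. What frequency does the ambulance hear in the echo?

1620 Hz

The wall receives the sound from a moving source: f₁ = f₀ · v/(v − v_e) = 1465 × 341/323.9 ≈ 1542 Hz.
On the return leg the ambulance is a moving observer: f₂ = f₁ · (v + v_e)/v = 1542 × 358.1/341 ≈ 1620 Hz.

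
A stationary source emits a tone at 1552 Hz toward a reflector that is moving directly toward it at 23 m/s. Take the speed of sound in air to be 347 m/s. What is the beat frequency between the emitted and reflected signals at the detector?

220 Hz

The reflector first receives the wave as a moving observer: f₁ = f₀ · (v + u)/v = 1552 × (347 + 23)/347 ≈ 1655 Hz.
The reflection then acts as a moving source: f₂ = f₁ · v/(v − u) ≈ 1772 Hz.
Equivalently f₂ = f₀ · (v + u)/(v − u).
Beat frequency: |f₂ − f₀| = 2u·f₀/(v − u) = 2 × 23 × 1552/324 ≈ 220 Hz.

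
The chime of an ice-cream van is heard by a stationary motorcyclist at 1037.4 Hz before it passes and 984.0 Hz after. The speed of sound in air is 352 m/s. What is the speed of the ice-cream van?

f₁/f₂ = (v + v_s)/(v − v_s), so v_s = v · (f₁ − f₂)/(f₁ + f₂).
v_s = 352 × (1037.4 − 984.0)/(1037.4 + 984.0) = 352 × 53.4/2021.4 ≈ 9.3 m/s.

9.3 m/s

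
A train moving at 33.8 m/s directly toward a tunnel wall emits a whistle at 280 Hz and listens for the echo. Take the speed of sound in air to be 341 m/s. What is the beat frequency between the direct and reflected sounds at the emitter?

The tunnel wall receives the sound from a moving source: f₁ = f₀ · v/(v − v_e) = 280 × 341/307.2 ≈ 310.8 Hz.
On the return leg the train is a moving observer: f₂ = f₁ · (v + v_e)/v = 310.8 × 374.8/341 ≈ 341.6 Hz.
Equivalently f₂ = f₀ · (v + v_e)/(v − v_e).
Beat against the emitted tone: |f₂ − f₀| = 2v_e·f₀/(v − v_e) = 2 × 33.8 × 280/307.2 ≈ 62 Hz.

62 Hz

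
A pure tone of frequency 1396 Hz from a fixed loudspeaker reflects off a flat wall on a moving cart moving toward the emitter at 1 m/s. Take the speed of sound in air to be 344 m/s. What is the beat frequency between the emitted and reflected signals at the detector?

The flat wall on a moving cart first receives the wave as a moving observer: f₁ = f₀ · (v + u)/v = 1396 × (344 + 1)/344 ≈ 1400.06 Hz.
On reflection it acts as a source moving toward the stationary detector: f₂ = f₁ · v/(v − u) = 1400.06 × 344/343 ≈ 1404.14 Hz.
Beat frequency: |f₂ − f₀| = 2u·f₀/(v − u) = 2 × 1 × 1396/343 ≈ 8.1 Hz.

8.1 Hz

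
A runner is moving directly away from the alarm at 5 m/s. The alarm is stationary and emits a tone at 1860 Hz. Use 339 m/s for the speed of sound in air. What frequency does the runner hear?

Only the observer moves, away from the source, so f' = f · (v − v_o)/v.
f' = 1860 × (339 − 5)/339 = 1860 × 334/339 ≈ 1833 Hz.

1833 Hz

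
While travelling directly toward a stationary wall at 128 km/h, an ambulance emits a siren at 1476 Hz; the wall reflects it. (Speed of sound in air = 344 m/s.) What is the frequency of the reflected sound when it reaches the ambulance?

1816 Hz

128 km/h = 35.56 m/s.
The wall receives the sound from a moving source: f₁ = f₀ · v/(v − v_e) = 1476 × 344/308.44 ≈ 1646 Hz.
On the return leg the ambulance is a moving observer: f₂ = f₁ · (v + v_e)/v = 1646 × 379.56/344 ≈ 1816 Hz.
Equivalently f₂ = f₀ · (v + v_e)/(v − v_e).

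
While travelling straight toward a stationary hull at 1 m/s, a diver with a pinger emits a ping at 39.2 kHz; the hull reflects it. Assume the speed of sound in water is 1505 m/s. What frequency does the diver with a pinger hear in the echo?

The hull receives the sound from a moving source: f₁ = f₀ · v/(v − v_e) = 39.2 × 1505/1504 ≈ 39.2 kHz.
On the return leg the diver with a pinger is a moving observer: f₂ = f₁ · (v + v_e)/v = 39.2 × 1506/1505 ≈ 39.3 kHz.

39.3 kHz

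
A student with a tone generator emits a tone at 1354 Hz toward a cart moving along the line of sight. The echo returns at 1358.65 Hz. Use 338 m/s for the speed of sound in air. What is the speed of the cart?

Double Doppler shift off a moving reflector: f₂ = f₀ · (v + u)/(v − u) (u > 0 toward emitter).
Rearranging, u = v · (f₂ − f₀)/(f₂ + f₀) = 338 × 4.65/2712.65 ≈ 0.58 m/s.
So the cart is moving at 0.58 m/s toward the emitter.

0.58 m/s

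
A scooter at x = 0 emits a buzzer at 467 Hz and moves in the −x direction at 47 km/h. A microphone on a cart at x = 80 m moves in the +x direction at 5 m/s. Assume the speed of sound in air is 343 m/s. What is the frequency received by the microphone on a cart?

47 km/h = 13.06 m/s.
The observer lies on the +x side, so the source is heading away from the observer and the observer is heading away from the source.
Both move, so f' = f · (v − v_o)/(v + v_s).
f' = 467 × (343 − 5)/(343 + 13.06) = 467 × 338/356.06 ≈ 443 Hz.

443 Hz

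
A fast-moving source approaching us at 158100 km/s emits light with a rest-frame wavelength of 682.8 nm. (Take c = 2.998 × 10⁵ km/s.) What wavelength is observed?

379.8 nm

β = v/c = 158100/299800 = 0.5274.
Relativistic Doppler for wavelength: λ' = λ₀ · √((1 − β)/(1 + β)).
λ' = 682.8 × √(0.4726/1.5274) = 682.8 × 0.55629 ≈ 379.8 nm.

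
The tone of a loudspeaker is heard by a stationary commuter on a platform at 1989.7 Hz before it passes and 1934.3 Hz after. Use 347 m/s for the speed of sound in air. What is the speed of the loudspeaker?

4.9 m/s

f₁/f₂ = (v + v_s)/(v − v_s), so v_s = v · (f₁ − f₂)/(f₁ + f₂).
v_s = 347 × (1989.7 − 1934.3)/(1989.7 + 1934.3) = 347 × 55.4/3924.0 ≈ 4.9 m/s.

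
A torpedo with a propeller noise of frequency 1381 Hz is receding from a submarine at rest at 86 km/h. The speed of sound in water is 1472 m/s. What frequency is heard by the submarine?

86 km/h = 23.89 m/s.
Only the source moves, away from the listener, so f' = f · v/(v + v_s).
f' = 1381 × 1472/(1472 + 23.89) = 1381 × 1472/1496 ≈ 1359 Hz.

1359 Hz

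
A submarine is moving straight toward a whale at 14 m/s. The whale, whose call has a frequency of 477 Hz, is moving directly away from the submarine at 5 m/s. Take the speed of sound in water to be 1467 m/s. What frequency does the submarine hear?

480 Hz

Both move, so f' = f · (v + v_o)/(v + v_s).
f' = 477 × (1467 + 14)/(1467 + 5) = 477 × 1481/1472 ≈ 480 Hz.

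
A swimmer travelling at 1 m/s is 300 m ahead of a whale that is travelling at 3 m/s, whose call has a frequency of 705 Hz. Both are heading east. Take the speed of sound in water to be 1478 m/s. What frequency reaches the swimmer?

706 Hz

The swimmer is ahead, so the whale is moving toward it while the swimmer is moving away from the whale.
With source approaching and observer receding, f' = f · (v − v_o)/(v − v_s).
f' = 705 × (1478 − 1)/(1478 − 3) = 705 × 1477/1475 ≈ 706 Hz.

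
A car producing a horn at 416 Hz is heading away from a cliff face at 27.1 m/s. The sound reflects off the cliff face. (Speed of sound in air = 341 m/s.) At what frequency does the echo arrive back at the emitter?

The cliff face receives the sound from a moving source: f₁ = f₀ · v/(v + v_e) = 416 × 341/368.1 ≈ 385 Hz.
On the return leg the car is a moving observer: f₂ = f₁ · (v − v_e)/v = 385 × 313.9/341 ≈ 355 Hz.
Equivalently f₂ = f₀ · (v − v_e)/(v + v_e).

355 Hz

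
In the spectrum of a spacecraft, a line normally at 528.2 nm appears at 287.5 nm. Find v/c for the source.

λ'/λ₀ = 0.5443 < 1 (blueshift), so the source is approaching.
λ'/λ₀ = √((1 − β)/(1 + β)) for an approaching source ⇒ β = (1 − r²)/(1 + r²) with r = λ'/λ₀.
β = (1 − 0.2963)/(1 + 0.2963) ≈ 0.543.

0.543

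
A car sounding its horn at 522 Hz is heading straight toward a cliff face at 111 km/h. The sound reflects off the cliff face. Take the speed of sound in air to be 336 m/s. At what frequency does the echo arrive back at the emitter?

111 km/h = 30.83 m/s.
The cliff face receives the sound from a moving source: f₁ = f₀ · v/(v − v_e) = 522 × 336/305.17 ≈ 575 Hz.
On the return leg the car is a moving observer: f₂ = f₁ · (v + v_e)/v = 575 × 366.83/336 ≈ 627 Hz.

627 Hz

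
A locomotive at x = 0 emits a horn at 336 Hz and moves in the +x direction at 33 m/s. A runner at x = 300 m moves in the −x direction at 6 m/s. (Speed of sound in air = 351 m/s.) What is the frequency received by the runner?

The observer lies on the +x side, so the source is heading toward the observer and the observer is heading toward the source.
Both move, so f' = f · (v + v_o)/(v − v_s).
f' = 336 × (351 + 6)/(351 − 33) = 336 × 357/318 ≈ 377 Hz.

377 Hz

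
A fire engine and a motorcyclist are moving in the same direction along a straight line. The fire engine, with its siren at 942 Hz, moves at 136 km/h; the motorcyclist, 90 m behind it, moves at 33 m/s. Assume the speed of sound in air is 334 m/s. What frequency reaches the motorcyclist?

930 Hz

136 km/h = 37.78 m/s.
The motorcyclist is behind, so the fire engine is moving away from it while the motorcyclist is moving toward the fire engine.
With source receding and observer approaching, f' = f · (v + v_o)/(v + v_s).
f' = 942 × (334 + 33)/(334 + 37.78) = 942 × 367/371.78 ≈ 930 Hz.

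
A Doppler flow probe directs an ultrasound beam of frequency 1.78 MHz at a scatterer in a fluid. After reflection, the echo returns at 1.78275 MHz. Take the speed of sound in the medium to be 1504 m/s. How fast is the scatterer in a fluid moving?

Double Doppler shift off a moving reflector: f₂ = f₀ · (v + u)/(v − u) (u > 0 toward emitter).
Rearranging, u = v · (f₂ − f₀)/(f₂ + f₀) = 1504 × 0.00275/3.56275 ≈ 1.16 m/s.
So the scatterer in a fluid is moving at 1.16 m/s toward the emitter.

1.16 m/s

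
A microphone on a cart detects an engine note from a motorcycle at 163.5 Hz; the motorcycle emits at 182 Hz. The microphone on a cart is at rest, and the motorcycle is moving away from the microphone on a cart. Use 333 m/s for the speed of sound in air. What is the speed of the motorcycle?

38 m/s

f' = f · v/(v + v_s) ⇒ v_s = v · |1 − f/f'|.
v_s = 333 × |1 − 182/163.5| = 333 × 0.1131 ≈ 38 m/s.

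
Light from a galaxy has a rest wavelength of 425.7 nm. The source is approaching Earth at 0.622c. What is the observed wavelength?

205.5 nm

Relativistic Doppler for wavelength: λ' = λ₀ · √((1 − β)/(1 + β)).
λ' = 425.7 × √(0.3780/1.6220) = 425.7 × 0.48275 ≈ 205.5 nm.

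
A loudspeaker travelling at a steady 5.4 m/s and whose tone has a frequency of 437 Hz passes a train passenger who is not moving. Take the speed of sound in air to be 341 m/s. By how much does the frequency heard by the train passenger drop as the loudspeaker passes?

13.8 Hz

Approaching: f₁ = f · v/(v − v_s) = 437 × 341/335.6 ≈ 444.0 Hz.
Receding: f₂ = f · v/(v + v_s) = 437 × 341/346.4 ≈ 430.2 Hz.
Drop: f₁ − f₂ = 2f·v·v_s/(v² − v_s²) = 2 × 437 × 341 × 5.4/(341² − 5.4²) ≈ 13.8 Hz.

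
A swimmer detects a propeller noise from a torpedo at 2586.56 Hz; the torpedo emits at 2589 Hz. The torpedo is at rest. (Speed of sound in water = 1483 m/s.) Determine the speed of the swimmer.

f' < f, so the swimmer is receding.
f' = f · (v − v_o)/v ⇒ v_o = v · |f'/f − 1|.
v_o = 1483 × |2586.56/2589 − 1| = 1483 × 0.0009424 ≈ 1.40 m/s.

1.40 m/s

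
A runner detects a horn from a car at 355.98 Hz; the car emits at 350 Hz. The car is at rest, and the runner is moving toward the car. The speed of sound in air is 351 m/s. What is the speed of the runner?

f' = f · (v + v_o)/v ⇒ v_o = v · |f'/f − 1|.
v_o = 351 × |355.98/350 − 1| = 351 × 0.01709 ≈ 6.0 m/s.

6.0 m/s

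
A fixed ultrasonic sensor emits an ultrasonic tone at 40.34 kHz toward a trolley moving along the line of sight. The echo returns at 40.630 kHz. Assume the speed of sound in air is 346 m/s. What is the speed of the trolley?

1.24 m/s

Double Doppler shift off a moving reflector: f₂ = f₀ · (v + u)/(v − u) (u > 0 toward emitter).
Rearranging, u = v · (f₂ − f₀)/(f₂ + f₀) = 346 × 0.290/80.970 ≈ 1.24 m/s.
So the trolley is moving at 1.24 m/s toward the emitter.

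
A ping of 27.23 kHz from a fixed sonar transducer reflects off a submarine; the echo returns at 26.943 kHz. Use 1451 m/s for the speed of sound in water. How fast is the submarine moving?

7.7 m/s

Double Doppler shift off a moving reflector: f₂ = f₀ · (v + u)/(v − u) (u > 0 toward emitter).
Rearranging, u = v · (f₂ − f₀)/(f₂ + f₀) = 1451 × -0.287/54.173 ≈ -7.7 m/s.
So the submarine is moving at 7.7 m/s away from the emitter.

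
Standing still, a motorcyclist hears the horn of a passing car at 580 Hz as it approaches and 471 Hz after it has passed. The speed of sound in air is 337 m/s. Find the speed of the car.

35 m/s

f₁/f₂ = (v + v_s)/(v − v_s), so v_s = v · (f₁ − f₂)/(f₁ + f₂).
v_s = 337 × (580 − 471)/(580 + 471) = 337 × 109/1051 ≈ 35 m/s.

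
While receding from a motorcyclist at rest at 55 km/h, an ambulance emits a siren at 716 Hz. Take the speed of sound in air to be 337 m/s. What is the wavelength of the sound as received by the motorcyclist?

55 km/h = 15.28 m/s.
Only the source moves, away from the listener, so f' = f · v/(v + v_s).
f' = 716 × 337/(337 + 15.28) ≈ 685 Hz.
λ' = v/f' = 337/684.948 ≈ 49.2 cm.

49.2 cm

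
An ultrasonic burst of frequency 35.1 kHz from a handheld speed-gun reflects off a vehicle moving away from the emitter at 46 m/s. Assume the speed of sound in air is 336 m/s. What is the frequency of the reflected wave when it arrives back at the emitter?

The vehicle first receives the wave as a moving observer: f₁ = f₀ · (v − u)/v = 35.1 × (336 − 46)/336 ≈ 30.3 kHz.
On reflection it acts as a source moving away from the stationary detector: f₂ = f₁ · v/(v + u) = 30.3 × 336/382 ≈ 26.6 kHz.
Equivalently f₂ = f₀ · (v − u)/(v + u).

26.6 kHz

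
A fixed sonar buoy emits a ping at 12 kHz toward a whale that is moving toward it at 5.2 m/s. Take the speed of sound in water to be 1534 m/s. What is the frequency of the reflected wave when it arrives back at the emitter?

12.08 kHz

The whale first receives the wave as a moving observer: f₁ = f₀ · (v + u)/v = 12 × (1534 + 5.2)/1534 ≈ 12.04 kHz.
On reflection it acts as a source moving toward the stationary detector: f₂ = f₁ · v/(v − u) = 12.04 × 1534/1528.8 ≈ 12.08 kHz.
Equivalently f₂ = f₀ · (v + u)/(v − u).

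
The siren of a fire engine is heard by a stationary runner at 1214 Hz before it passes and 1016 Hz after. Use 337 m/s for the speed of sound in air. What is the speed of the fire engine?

30 m/s

f₁/f₂ = (v + v_s)/(v − v_s), so v_s = v · (f₁ − f₂)/(f₁ + f₂).
v_s = 337 × (1214 − 1016)/(1214 + 1016) = 337 × 198/2230 ≈ 30 m/s.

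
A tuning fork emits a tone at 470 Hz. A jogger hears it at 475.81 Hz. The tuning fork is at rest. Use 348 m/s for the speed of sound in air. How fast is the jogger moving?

4.3 m/s

f' > f, so the jogger is approaching.
f' = f · (v + v_o)/v ⇒ v_o = v · |f'/f − 1|.
v_o = 348 × |475.81/470 − 1| = 348 × 0.01236 ≈ 4.3 m/s.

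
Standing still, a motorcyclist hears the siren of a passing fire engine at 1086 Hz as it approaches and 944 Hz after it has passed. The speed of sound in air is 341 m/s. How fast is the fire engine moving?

f₁/f₂ = (v + v_s)/(v − v_s), so v_s = v · (f₁ − f₂)/(f₁ + f₂).
v_s = 341 × (1086 − 944)/(1086 + 944) = 341 × 142/2030 ≈ 23.9 m/s.

23.9 m/s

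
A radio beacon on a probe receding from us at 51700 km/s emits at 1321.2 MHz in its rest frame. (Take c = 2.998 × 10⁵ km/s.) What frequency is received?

β = v/c = 51700/299800 = 0.1724.
Relativistic Doppler for frequency: f' = f₀ · √((1 − β)/(1 + β)).
f' = 1321.2 × √(0.8276/1.1724) = 1321.2 × 0.84014 ≈ 1110.0 MHz.

1110.0 MHz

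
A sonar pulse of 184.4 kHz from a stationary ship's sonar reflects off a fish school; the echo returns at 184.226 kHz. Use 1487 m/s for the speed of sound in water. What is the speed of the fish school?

0.70 m/s

Double Doppler shift off a moving reflector: f₂ = f₀ · (v + u)/(v − u) (u > 0 toward emitter).
Rearranging, u = v · (f₂ − f₀)/(f₂ + f₀) = 1487 × -0.174/368.626 ≈ -0.70 m/s.
So the fish school is moving at 0.70 m/s away from the emitter.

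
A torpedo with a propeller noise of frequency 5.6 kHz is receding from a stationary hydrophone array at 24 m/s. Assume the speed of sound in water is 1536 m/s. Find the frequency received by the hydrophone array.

Only the source moves, away from the listener, so f' = f · v/(v + v_s).
f' = 5.6 × 1536/(1536 + 24) = 5.6 × 1536/1560 ≈ 5.51 kHz.

5.51 kHz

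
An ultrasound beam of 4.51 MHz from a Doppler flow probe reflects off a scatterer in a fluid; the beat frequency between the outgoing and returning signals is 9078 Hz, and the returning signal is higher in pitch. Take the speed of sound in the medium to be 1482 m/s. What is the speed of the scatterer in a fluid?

Double Doppler shift off a moving reflector: f₂ = f₀ · (v + u)/(v − u) (u > 0 toward emitter).
Returning signal is higher, so f₂ = f₀ + Δf = 4510000 + 9078 = 4519078 Hz.
Rearranging, u = v · (f₂ − f₀)/(f₂ + f₀) = 1482 × 9078/9029078 ≈ 1.49 m/s.
So the scatterer in a fluid is moving at 1.49 m/s toward the emitter.

1.49 m/s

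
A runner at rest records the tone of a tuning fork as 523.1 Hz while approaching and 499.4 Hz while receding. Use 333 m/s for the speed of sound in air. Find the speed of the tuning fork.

7.7 m/s

f₁/f₂ = (v + v_s)/(v − v_s), so v_s = v · (f₁ − f₂)/(f₁ + f₂).
v_s = 333 × (523.1 − 499.4)/(523.1 + 499.4) = 333 × 23.7/1022.5 ≈ 7.7 m/s.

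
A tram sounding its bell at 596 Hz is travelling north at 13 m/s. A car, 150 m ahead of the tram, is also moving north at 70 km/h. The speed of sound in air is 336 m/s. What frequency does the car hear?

584 Hz

70 km/h = 19.44 m/s.
The car is ahead, so the tram is moving toward it while the car is moving away from the tram.
With source approaching and observer receding, f' = f · (v − v_o)/(v − v_s).
f' = 596 × (336 − 19.44)/(336 − 13) = 596 × 316.56/323 ≈ 584 Hz.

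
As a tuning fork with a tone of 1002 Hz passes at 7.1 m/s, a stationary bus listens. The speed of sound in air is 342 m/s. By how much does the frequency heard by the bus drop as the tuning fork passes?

41.6 Hz

Approaching: f₁ = f · v/(v − v_s) = 1002 × 342/334.9 ≈ 1023.2 Hz.
Receding: f₂ = f · v/(v + v_s) = 1002 × 342/349.1 ≈ 981.6 Hz.
Drop: f₁ − f₂ = 2f·v·v_s/(v² − v_s²) = 2 × 1002 × 342 × 7.1/(342² − 7.1²) ≈ 41.6 Hz.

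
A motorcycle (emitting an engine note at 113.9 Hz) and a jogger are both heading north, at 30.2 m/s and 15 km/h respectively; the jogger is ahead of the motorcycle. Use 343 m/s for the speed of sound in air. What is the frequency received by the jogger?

15 km/h = 4.167 m/s.
The jogger is ahead, so the motorcycle is moving toward it while the jogger is moving away from the motorcycle.
With source approaching and observer receding, f' = f · (v − v_o)/(v − v_s).
f' = 113.9 × (343 − 4.167)/(343 − 30.2) = 113.9 × 338.83/312.8 ≈ 123 Hz.

123 Hz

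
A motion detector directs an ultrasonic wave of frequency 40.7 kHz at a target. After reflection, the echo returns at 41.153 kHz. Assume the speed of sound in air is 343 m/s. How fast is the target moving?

Double Doppler shift off a moving reflector: f₂ = f₀ · (v + u)/(v − u) (u > 0 toward emitter).
Rearranging, u = v · (f₂ − f₀)/(f₂ + f₀) = 343 × 0.453/81.853 ≈ 1.90 m/s.
So the target is moving at 1.90 m/s toward the emitter.

1.90 m/s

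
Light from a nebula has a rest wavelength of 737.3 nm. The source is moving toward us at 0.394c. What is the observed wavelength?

486.1 nm

Relativistic Doppler for wavelength: λ' = λ₀ · √((1 − β)/(1 + β)).
λ' = 737.3 × √(0.6060/1.3940) = 737.3 × 0.65933 ≈ 486.1 nm.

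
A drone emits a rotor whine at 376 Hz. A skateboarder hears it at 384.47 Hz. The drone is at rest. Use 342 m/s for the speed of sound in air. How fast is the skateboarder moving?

7.7 m/s

f' > f, so the skateboarder is approaching.
f' = f · (v + v_o)/v ⇒ v_o = v · |f'/f − 1|.
v_o = 342 × |384.47/376 − 1| = 342 × 0.02253 ≈ 7.7 m/s.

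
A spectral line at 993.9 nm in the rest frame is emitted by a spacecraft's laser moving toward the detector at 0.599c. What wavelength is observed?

Relativistic Doppler for wavelength: λ' = λ₀ · √((1 − β)/(1 + β)).
λ' = 993.9 × √(0.4010/1.5990) = 993.9 × 0.50078 ≈ 497.7 nm.

497.7 nm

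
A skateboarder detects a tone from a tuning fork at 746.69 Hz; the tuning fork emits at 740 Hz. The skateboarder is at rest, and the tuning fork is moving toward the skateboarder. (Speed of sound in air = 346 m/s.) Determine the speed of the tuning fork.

f' = f · v/(v − v_s) ⇒ v_s = v · |1 − f/f'|.
v_s = 346 × |1 − 740/746.69| = 346 × 0.00896 ≈ 3.1 m/s.

3.1 m/s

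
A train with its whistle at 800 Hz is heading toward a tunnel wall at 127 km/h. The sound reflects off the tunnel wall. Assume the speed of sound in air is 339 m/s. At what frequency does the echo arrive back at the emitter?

986 Hz

127 km/h = 35.28 m/s.
The tunnel wall receives the sound from a moving source: f₁ = f₀ · v/(v − v_e) = 800 × 339/303.72 ≈ 893 Hz.
On the return leg the train is a moving observer: f₂ = f₁ · (v + v_e)/v = 893 × 374.28/339 ≈ 986 Hz.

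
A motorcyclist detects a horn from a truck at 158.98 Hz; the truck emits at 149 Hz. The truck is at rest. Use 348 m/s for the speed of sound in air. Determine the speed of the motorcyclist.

23.3 m/s

f' > f, so the motorcyclist is approaching.
f' = f · (v + v_o)/v ⇒ v_o = v · |f'/f − 1|.
v_o = 348 × |158.98/149 − 1| = 348 × 0.06698 ≈ 23.3 m/s.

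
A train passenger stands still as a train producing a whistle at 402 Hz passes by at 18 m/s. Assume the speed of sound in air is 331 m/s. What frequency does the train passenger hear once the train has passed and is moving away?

Receding: f₂ = f · v/(v + v_s) = 402 × 331/349 ≈ 381 Hz.

381 Hz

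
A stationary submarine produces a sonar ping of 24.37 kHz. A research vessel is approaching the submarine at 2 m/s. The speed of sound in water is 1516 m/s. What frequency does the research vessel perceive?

24.4 kHz

Moving observer, stationary source: f' = f · (v + v_o)/v.
f' = 24.37 × (1516 + 2)/1516 = 24.37 × 1518/1516 ≈ 24.4 kHz.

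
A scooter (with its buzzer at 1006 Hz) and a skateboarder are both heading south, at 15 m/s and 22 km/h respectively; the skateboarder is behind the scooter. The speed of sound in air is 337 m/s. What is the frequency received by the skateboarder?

22 km/h = 6.111 m/s.
The skateboarder is behind, so the scooter is moving away from it while the skateboarder is moving toward the scooter.
General Doppler shift: f' = f · (v + v_o)/(v + v_s).
f' = 1006 × (337 + 6.111)/(337 + 15) = 1006 × 343.11/352 ≈ 981 Hz.

981 Hz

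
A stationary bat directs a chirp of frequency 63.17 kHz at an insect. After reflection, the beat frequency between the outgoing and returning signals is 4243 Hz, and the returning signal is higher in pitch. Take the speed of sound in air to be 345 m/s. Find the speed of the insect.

11.2 m/s

Double Doppler shift off a moving reflector: f₂ = f₀ · (v + u)/(v − u) (u > 0 toward emitter).
Returning signal is higher, so f₂ = f₀ + Δf = 63170 + 4243 = 67413 Hz.
Rearranging, u = v · (f₂ − f₀)/(f₂ + f₀) = 345 × 4243/130583 ≈ 11.2 m/s.
So the insect is moving at 11.2 m/s toward the emitter.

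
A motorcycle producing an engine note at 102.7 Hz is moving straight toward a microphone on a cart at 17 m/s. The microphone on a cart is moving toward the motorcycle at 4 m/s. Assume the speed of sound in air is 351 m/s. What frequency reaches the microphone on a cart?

109 Hz

With source approaching and observer approaching, f' = f · (v + v_o)/(v − v_s).
f' = 102.7 × (351 + 4)/(351 − 17) = 102.7 × 355/334 ≈ 109 Hz.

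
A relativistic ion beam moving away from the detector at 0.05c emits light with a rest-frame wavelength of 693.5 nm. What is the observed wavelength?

729.1 nm

Relativistic Doppler for wavelength: λ' = λ₀ · √((1 + β)/(1 − β)).
λ' = 693.5 × √(1.0500/0.9500) = 693.5 × 1.05131 ≈ 729.1 nm.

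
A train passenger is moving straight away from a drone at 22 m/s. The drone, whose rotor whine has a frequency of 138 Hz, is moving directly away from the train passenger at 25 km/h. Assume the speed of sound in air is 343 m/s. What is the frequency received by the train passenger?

25 km/h = 6.944 m/s.
Both move, so f' = f · (v − v_o)/(v + v_s).
f' = 138 × (343 − 22)/(343 + 6.944) = 138 × 321/349.94 ≈ 127 Hz.

127 Hz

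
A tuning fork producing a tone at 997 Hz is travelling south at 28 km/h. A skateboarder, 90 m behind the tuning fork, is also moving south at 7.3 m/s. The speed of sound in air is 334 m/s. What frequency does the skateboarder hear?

996 Hz

28 km/h = 7.778 m/s.
The skateboarder is behind, so the tuning fork is moving away from it while the skateboarder is moving toward the tuning fork.
General Doppler shift: f' = f · (v + v_o)/(v + v_s).
f' = 997 × (334 + 7.3)/(334 + 7.778) = 997 × 341.3/341.78 ≈ 996 Hz.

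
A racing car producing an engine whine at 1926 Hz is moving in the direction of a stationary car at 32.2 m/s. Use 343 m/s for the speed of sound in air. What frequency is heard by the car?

With the source moving toward a stationary observer, f' = f · v/(v − v_s).
f' = 1926 × 343/(343 − 32.2) = 1926 × 343/310.8 ≈ 2126 Hz.

2126 Hz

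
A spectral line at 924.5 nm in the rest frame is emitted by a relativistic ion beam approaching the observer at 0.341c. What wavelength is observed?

Relativistic Doppler for wavelength: λ' = λ₀ · √((1 − β)/(1 + β)).
λ' = 924.5 × √(0.6590/1.3410) = 924.5 × 0.70102 ≈ 648.1 nm.

648.1 nm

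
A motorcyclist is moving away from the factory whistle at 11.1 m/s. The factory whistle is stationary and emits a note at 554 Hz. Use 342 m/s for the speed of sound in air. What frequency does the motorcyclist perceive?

536 Hz

Only the observer moves, away from the source, so f' = f · (v − v_o)/v.
f' = 554 × (342 − 11.1)/342 = 554 × 330.9/342 ≈ 536 Hz.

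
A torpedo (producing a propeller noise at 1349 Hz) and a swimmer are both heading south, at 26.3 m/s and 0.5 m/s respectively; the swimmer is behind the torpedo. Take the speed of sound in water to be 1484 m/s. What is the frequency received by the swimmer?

1326 Hz

The swimmer is behind, so the torpedo is moving away from it while the swimmer is moving toward the torpedo.
General Doppler shift: f' = f · (v + v_o)/(v + v_s).
f' = 1349 × (1484 + 0.5)/(1484 + 26.3) = 1349 × 1484.5/1510.3 ≈ 1326 Hz.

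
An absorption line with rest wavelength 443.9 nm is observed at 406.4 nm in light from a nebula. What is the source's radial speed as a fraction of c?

λ'/λ₀ = 0.9155 < 1 (blueshift), so the source is approaching.
λ'/λ₀ = √((1 − β)/(1 + β)) for an approaching source ⇒ β = (1 − r²)/(1 + r²) with r = λ'/λ₀.
β = (1 − 0.8382)/(1 + 0.8382) ≈ 0.088.

0.088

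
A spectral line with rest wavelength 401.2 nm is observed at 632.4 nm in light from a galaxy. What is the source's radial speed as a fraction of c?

λ'/λ₀ = 1.5763 > 1 (redshift), so the source is receding.
λ'/λ₀ = √((1 + β)/(1 − β)) for a receding source ⇒ β = (r² − 1)/(r² + 1) with r = λ'/λ₀.
β = (2.4846 − 1)/(2.4846 + 1) ≈ 0.426.

0.426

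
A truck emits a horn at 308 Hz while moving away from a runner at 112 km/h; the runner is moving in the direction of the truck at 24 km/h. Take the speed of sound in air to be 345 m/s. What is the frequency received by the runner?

112 km/h = 31.11 m/s; 24 km/h = 6.667 m/s.
With source receding and observer approaching, f' = f · (v + v_o)/(v + v_s).
f' = 308 × (345 + 6.667)/(345 + 31.11) = 308 × 351.67/376.11 ≈ 288 Hz.

288 Hz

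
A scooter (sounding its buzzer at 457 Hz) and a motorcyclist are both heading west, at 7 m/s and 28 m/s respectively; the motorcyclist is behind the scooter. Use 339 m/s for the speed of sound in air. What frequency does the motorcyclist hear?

485 Hz

The motorcyclist is behind, so the scooter is moving away from it while the motorcyclist is moving toward the scooter.
Both move, so f' = f · (v + v_o)/(v + v_s).
f' = 457 × (339 + 28)/(339 + 7) = 457 × 367/346 ≈ 485 Hz.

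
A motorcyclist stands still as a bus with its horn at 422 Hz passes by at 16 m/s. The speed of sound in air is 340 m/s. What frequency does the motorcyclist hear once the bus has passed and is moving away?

403 Hz

Receding: f₂ = f · v/(v + v_s) = 422 × 340/356 ≈ 403 Hz.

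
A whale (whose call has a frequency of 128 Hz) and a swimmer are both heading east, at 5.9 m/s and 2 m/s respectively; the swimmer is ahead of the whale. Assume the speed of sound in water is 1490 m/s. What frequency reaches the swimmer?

The swimmer is ahead, so the whale is moving toward it while the swimmer is moving away from the whale.
Both move, so f' = f · (v − v_o)/(v − v_s).
f' = 128 × (1490 − 2)/(1490 − 5.9) = 128 × 1488/1484.1 ≈ 128 Hz.

128 Hz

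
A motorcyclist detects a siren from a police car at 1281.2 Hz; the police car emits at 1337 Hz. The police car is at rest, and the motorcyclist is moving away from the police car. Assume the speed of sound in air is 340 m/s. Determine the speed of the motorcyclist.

14.2 m/s

f' = f · (v − v_o)/v ⇒ v_o = v · |f'/f − 1|.
v_o = 340 × |1281.2/1337 − 1| = 340 × 0.04174 ≈ 14.2 m/s.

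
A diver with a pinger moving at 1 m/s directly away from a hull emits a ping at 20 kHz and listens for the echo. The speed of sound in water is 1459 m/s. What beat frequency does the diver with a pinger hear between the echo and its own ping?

The hull receives the sound from a moving source: f₁ = f₀ · v/(v + v_e) = 20 × 1459/1460 ≈ 19.9863 kHz.
On the return leg the diver with a pinger is a moving observer: f₂ = f₁ · (v − v_e)/v = 19.9863 × 1458/1459 ≈ 19.9726 kHz.
Equivalently f₂ = f₀ · (v − v_e)/(v + v_e).
Beat against the emitted tone (with f₀ = 20000 Hz): |f₂ − f₀| = 2v_e·f₀/(v + v_e) = 2 × 1 × 20000/1460 ≈ 27.4 Hz.

27.4 Hz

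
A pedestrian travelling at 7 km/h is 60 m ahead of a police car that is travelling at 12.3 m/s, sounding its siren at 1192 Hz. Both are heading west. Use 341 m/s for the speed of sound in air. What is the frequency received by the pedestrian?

7 km/h = 1.944 m/s.
The pedestrian is ahead, so the police car is moving toward it while the pedestrian is moving away from the police car.
With source approaching and observer receding, f' = f · (v − v_o)/(v − v_s).
f' = 1192 × (341 − 1.944)/(341 − 12.3) = 1192 × 339.06/328.7 ≈ 1230 Hz.

1230 Hz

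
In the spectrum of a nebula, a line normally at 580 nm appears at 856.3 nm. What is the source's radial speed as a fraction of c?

λ'/λ₀ = 1.4764 > 1 (redshift), so the source is receding.
λ'/λ₀ = √((1 + β)/(1 − β)) for a receding source ⇒ β = (r² − 1)/(r² + 1) with r = λ'/λ₀.
β = (2.1797 − 1)/(2.1797 + 1) ≈ 0.371.

0.371c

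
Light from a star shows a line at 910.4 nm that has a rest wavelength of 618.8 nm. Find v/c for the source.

λ'/λ₀ = 1.4712 > 1 (redshift), so the source is receding.
λ'/λ₀ = √((1 + β)/(1 − β)) for a receding source ⇒ β = (r² − 1)/(r² + 1) with r = λ'/λ₀.
β = (2.1645 − 1)/(2.1645 + 1) ≈ 0.368.

0.368c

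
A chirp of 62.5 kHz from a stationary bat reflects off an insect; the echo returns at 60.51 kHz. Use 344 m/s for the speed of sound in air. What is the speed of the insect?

Double Doppler shift off a moving reflector: f₂ = f₀ · (v + u)/(v − u) (u > 0 toward emitter).
Rearranging, u = v · (f₂ − f₀)/(f₂ + f₀) = 344 × -1.99/123.01 ≈ -5.6 m/s.
So the insect is moving at 5.6 m/s away from the emitter.

5.6 m/s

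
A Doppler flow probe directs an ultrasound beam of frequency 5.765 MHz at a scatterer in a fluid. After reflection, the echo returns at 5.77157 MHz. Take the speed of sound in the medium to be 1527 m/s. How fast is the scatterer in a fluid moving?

Double Doppler shift off a moving reflector: f₂ = f₀ · (v + u)/(v − u) (u > 0 toward emitter).
Rearranging, u = v · (f₂ − f₀)/(f₂ + f₀) = 1527 × 0.00657/11.53657 ≈ 0.87 m/s.
So the scatterer in a fluid is moving at 0.87 m/s toward the emitter.

0.87 m/s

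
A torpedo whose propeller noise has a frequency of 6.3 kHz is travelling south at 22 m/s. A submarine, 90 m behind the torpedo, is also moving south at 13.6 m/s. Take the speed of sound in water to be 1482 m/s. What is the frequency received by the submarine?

The submarine is behind, so the torpedo is moving away from it while the submarine is moving toward the torpedo.
With source receding and observer approaching, f' = f · (v + v_o)/(v + v_s).
f' = 6.3 × (1482 + 13.6)/(1482 + 22) = 6.3 × 1495.6/1504 ≈ 6.26 kHz.

6.26 kHz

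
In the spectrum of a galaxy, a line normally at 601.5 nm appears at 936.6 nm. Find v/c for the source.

0.416

λ'/λ₀ = 1.5571 > 1 (redshift), so the source is receding.
λ'/λ₀ = √((1 + β)/(1 − β)) for a receding source ⇒ β = (r² − 1)/(r² + 1) with r = λ'/λ₀.
β = (2.4246 − 1)/(2.4246 + 1) ≈ 0.416.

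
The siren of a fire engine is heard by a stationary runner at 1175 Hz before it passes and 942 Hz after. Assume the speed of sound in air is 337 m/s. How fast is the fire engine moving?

37 m/s

f₁/f₂ = (v + v_s)/(v − v_s), so v_s = v · (f₁ − f₂)/(f₁ + f₂).
v_s = 337 × (1175 − 942)/(1175 + 942) = 337 × 233/2117 ≈ 37 m/s.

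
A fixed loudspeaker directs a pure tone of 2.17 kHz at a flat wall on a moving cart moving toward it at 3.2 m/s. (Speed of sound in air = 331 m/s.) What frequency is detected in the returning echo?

At the flat wall on a moving cart (a moving observer), f₁ = f₀ · (v + u)/v = 2.17 × 334.2/331 ≈ 2.19 kHz.
On reflection it acts as a source moving toward the stationary detector: f₂ = f₁ · v/(v − u) = 2.19 × 331/327.8 ≈ 2.21 kHz.
Equivalently f₂ = f₀ · (v + u)/(v − u).

2.21 kHz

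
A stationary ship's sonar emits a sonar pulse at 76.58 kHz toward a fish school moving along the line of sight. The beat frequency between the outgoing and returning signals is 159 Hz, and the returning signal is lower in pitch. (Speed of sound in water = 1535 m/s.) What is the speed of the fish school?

1.60 m/s

Double Doppler shift off a moving reflector: f₂ = f₀ · (v + u)/(v − u) (u > 0 toward emitter).
Returning signal is lower, so f₂ = f₀ − Δf = 76580 − 159 = 76421 Hz.
Rearranging, u = v · (f₂ − f₀)/(f₂ + f₀) = 1535 × -159/153001 ≈ -1.60 m/s.
So the fish school is moving at 1.60 m/s away from the emitter.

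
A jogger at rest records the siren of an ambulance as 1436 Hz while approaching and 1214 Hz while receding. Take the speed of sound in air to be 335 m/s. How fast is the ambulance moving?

f₁/f₂ = (v + v_s)/(v − v_s), so v_s = v · (f₁ − f₂)/(f₁ + f₂).
v_s = 335 × (1436 − 1214)/(1436 + 1214) = 335 × 222/2650 ≈ 28 m/s.

28 m/s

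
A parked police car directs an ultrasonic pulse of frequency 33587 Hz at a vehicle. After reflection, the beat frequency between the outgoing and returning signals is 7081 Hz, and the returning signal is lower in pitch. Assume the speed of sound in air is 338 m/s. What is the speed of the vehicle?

Double Doppler shift off a moving reflector: f₂ = f₀ · (v + u)/(v − u) (u > 0 toward emitter).
Returning signal is lower, so f₂ = f₀ − Δf = 33587 − 7081 = 26506 Hz.
Rearranging, u = v · (f₂ − f₀)/(f₂ + f₀) = 338 × -7081/60093 ≈ -40 m/s.
So the vehicle is moving at 40 m/s away from the emitter.

40 m/s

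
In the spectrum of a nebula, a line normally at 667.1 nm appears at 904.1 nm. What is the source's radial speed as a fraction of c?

λ'/λ₀ = 1.3553 > 1 (redshift), so the source is receding.
λ'/λ₀ = √((1 + β)/(1 − β)) for a receding source ⇒ β = (r² − 1)/(r² + 1) with r = λ'/λ₀.
β = (1.8368 − 1)/(1.8368 + 1) ≈ 0.295.

0.295c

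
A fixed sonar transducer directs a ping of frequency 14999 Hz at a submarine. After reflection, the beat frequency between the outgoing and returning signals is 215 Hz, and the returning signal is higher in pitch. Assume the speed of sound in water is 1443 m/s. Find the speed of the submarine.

10.3 m/s

Double Doppler shift off a moving reflector: f₂ = f₀ · (v + u)/(v − u) (u > 0 toward emitter).
Returning signal is higher, so f₂ = f₀ + Δf = 14999 + 215 = 15214 Hz.
Rearranging, u = v · (f₂ − f₀)/(f₂ + f₀) = 1443 × 215/30213 ≈ 10.3 m/s.
So the submarine is moving at 10.3 m/s toward the emitter.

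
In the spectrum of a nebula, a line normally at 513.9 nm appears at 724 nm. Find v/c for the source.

λ'/λ₀ = 1.4088 > 1 (redshift), so the source is receding.
λ'/λ₀ = √((1 + β)/(1 − β)) for a receding source ⇒ β = (r² − 1)/(r² + 1) with r = λ'/λ₀.
β = (1.9848 − 1)/(1.9848 + 1) ≈ 0.330.

0.330c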